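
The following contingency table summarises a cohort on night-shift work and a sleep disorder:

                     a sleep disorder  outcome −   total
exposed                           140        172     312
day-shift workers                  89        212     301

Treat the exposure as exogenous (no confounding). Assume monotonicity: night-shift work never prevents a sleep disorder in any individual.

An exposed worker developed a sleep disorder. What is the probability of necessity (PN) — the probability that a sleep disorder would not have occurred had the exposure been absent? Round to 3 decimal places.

PN ≈ 0.341

p₁ = P(outcome | exposed) = 140/312 = 0.44872
p₀ = P(outcome | unexposed) = 89/301 = 0.29568
Under exogeneity and monotonicity, PN = (p₁ − p₀) / p₁.
PN = (0.44872 − 0.29568) / 0.44872 = 0.15304 / 0.44872 ≈ 0.3411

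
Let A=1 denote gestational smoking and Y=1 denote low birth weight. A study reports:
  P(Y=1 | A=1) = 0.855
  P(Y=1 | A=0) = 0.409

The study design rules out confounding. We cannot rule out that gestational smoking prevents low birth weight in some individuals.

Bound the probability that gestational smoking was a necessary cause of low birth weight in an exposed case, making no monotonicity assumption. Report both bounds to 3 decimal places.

Let p₁ = 0.855, p₀ = 0.409.
Under exogeneity alone the bounds on PN are max{0,(p₁−p₀)/p₁} ≤ PN ≤ min{1,(1−p₀)/p₁}.
  lower = (p₁ − p₀)/p₁ = 0.446 / 0.855 ≈ 0.5216
  upper = min{1, (1 − p₀)/p₁} = 0.591 / 0.855 ≈ 0.6912

0.522 ≤ PN ≤ 0.691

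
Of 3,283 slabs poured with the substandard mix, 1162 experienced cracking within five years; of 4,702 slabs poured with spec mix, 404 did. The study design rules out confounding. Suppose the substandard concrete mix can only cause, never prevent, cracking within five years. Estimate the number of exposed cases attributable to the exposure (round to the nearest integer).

p₁ = P(outcome | exposed) = 1162/3283 = 0.35394
p₀ = P(outcome | unexposed) = 404/4702 = 0.085921
PN = (p₁ − p₀)/p₁ = (0.35394 − 0.085921) / 0.35394 ≈ 0.75725.
Attributable cases ≈ PN × (exposed cases) = 0.75725 × 1162 ≈ 879.92.

about 880 cases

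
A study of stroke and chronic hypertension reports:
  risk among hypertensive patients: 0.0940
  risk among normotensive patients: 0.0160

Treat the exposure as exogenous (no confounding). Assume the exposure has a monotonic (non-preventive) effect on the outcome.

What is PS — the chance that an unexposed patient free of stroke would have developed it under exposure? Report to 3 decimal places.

PS ≈ 0.079

Let p₁ = 0.094, p₀ = 0.016.
Under exogeneity and monotonicity, PS = (p₁ − p₀) / (1 − p₀).
PS = (0.094 − 0.016) / (1 − 0.016) = 0.078 / 0.984 ≈ 0.0793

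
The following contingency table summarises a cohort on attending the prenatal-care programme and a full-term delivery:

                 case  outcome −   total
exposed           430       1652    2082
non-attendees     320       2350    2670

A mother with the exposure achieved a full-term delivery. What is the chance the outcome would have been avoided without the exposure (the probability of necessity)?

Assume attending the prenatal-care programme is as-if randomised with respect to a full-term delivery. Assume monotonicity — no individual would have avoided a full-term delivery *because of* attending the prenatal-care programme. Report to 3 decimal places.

p₁ = P(outcome | exposed) = 430/2082 = 0.20653
p₀ = P(outcome | unexposed) = 320/2670 = 0.11985
Under exogeneity and monotonicity, PN = (p₁ − p₀)/p₁.
PN = (0.20653 − 0.11985) / 0.20653 ≈ 0.4197

PN ≈ 0.420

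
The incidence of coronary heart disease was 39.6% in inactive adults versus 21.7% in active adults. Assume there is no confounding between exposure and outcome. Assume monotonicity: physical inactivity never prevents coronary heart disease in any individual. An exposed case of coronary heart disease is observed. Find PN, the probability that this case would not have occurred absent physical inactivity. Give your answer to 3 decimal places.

p₁ = 0.396, p₀ = 0.217.
Under exogeneity and monotonicity, PN = (p₁ − p₀) / p₁.
PN = (0.396 − 0.217) / 0.396 = 0.179 / 0.396 ≈ 0.4520

PN ≈ 0.452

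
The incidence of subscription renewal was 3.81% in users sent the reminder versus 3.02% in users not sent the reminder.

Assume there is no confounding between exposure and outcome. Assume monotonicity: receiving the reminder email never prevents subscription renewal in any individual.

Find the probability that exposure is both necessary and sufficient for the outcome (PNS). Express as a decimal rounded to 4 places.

p₁ = 0.0381, p₀ = 0.0302.
Under exogeneity and monotonicity, PNS = p₁ − p₀.
PNS = 0.0381 − 0.0302 = 0.0079

PNS ≈ 0.0079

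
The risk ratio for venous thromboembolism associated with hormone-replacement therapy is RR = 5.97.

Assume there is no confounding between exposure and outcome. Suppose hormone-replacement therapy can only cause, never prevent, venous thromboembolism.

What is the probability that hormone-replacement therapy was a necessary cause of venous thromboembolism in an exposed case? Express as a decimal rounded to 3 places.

PN ≈ 0.832

Under exogeneity and monotonicity, PN = (RR − 1) / RR = 1 − 1/RR.
PN = (5.97 − 1) / 5.97 = 4.97 / 5.97 ≈ 0.8325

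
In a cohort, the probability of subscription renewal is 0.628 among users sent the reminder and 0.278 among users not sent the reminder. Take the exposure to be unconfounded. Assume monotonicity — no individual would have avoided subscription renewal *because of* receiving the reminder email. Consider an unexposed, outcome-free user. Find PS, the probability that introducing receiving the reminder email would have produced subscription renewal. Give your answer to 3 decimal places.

Let p₁ = 0.628, p₀ = 0.278.
Under exogeneity and monotonicity, PS = (p₁ − p₀) / (1 − p₀).
PS = (0.628 − 0.278) / (1 − 0.278) = 0.35 / 0.722 ≈ 0.4848

PS ≈ 0.485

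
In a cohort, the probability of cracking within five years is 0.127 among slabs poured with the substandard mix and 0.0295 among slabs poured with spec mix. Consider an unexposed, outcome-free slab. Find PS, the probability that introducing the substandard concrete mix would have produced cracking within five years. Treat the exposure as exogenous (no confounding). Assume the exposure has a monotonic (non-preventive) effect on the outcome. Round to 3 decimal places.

PS ≈ 0.100

Let p₁ = 0.127, p₀ = 0.0295.
Under exogeneity and monotonicity, PS = (p₁ − p₀) / (1 − p₀).
PS = (0.127 − 0.0295) / (1 − 0.0295) = 0.0975 / 0.9705 ≈ 0.1005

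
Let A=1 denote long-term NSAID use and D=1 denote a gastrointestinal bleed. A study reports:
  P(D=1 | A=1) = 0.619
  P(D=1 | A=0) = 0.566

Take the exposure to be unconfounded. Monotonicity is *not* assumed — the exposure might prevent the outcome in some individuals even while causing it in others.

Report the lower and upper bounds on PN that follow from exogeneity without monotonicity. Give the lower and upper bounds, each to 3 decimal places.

0.086 ≤ PN ≤ 0.701

Let p₁ = 0.619, p₀ = 0.566.
Under exogeneity alone the bounds on PN are max{0,(p₁−p₀)/p₁} ≤ PN ≤ min{1,(1−p₀)/p₁}.
  lower = (p₁ − p₀)/p₁ = 0.053 / 0.619 ≈ 0.0856
  upper = min{1, (1 − p₀)/p₁} = 0.434 / 0.619 ≈ 0.7011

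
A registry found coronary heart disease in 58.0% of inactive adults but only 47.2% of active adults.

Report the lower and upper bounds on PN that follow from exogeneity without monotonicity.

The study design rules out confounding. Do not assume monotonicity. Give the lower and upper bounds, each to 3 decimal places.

0.186 ≤ PN ≤ 0.910

p₁ = 0.58, p₀ = 0.472.
Under exogeneity alone the bounds on PN are max{0,(p₁−p₀)/p₁} ≤ PN ≤ min{1,(1−p₀)/p₁}.
  lower = (p₁ − p₀)/p₁ = 0.108 / 0.58 ≈ 0.1862
  upper = min{1, (1 − p₀)/p₁} = 0.528 / 0.58 ≈ 0.9103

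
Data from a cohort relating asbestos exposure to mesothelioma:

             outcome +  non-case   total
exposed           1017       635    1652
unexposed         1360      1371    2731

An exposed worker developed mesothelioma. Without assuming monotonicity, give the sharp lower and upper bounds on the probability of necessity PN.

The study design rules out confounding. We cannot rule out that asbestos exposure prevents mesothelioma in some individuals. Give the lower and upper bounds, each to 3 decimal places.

p₁ = P(outcome | exposed) = 1017/1652 = 0.61562
p₀ = P(outcome | unexposed) = 1360/2731 = 0.49799
Under exogeneity alone the bounds on PN are max{0,(p₁−p₀)/p₁} ≤ PN ≤ min{1,(1−p₀)/p₁}.
  lower = (p₁ − p₀)/p₁ = 0.11763 / 0.61562 ≈ 0.1911
  upper = min{1, (1 − p₀)/p₁} = 0.50201 / 0.61562 ≈ 0.8155

0.191 ≤ PN ≤ 0.815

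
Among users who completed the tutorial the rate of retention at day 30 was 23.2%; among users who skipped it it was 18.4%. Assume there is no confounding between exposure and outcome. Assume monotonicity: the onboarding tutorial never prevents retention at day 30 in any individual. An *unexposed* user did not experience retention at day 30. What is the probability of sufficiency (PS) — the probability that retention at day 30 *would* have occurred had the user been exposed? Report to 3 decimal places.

PS ≈ 0.059

p₁ = 0.232, p₀ = 0.184.
Under exogeneity and monotonicity, PS = (p₁ − p₀) / (1 − p₀).
PS = (0.232 − 0.184) / (1 − 0.184) = 0.048 / 0.816 ≈ 0.0588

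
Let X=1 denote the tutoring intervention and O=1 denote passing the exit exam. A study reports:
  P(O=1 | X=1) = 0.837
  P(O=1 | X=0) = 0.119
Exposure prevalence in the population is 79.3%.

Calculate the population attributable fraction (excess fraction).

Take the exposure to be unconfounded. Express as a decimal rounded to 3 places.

Let p₁ = 0.837, p₀ = 0.119.
Overall risk P(Y=1) = π·p₁ + (1−π)·p₀ = 0.793×0.837 + 0.207×0.119 = 0.68837.
Under exogeneity, PAF = [P(Y=1) − p₀] / P(Y=1).
PAF = (0.68837 − 0.119) / 0.68837 ≈ 0.8271

PAF ≈ 0.827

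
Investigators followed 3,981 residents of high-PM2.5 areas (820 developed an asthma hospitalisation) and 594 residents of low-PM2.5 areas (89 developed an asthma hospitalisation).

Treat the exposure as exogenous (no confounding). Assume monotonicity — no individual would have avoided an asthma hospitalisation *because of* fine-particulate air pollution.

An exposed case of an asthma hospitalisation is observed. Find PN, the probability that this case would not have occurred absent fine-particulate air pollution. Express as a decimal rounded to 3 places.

p₁ = P(outcome | exposed) = 820/3981 = 0.20598
p₀ = P(outcome | unexposed) = 89/594 = 0.14983
Under exogeneity and monotonicity, PN = (p₁ − p₀) / p₁.
PN = (0.20598 − 0.14983) / 0.20598 = 0.056147 / 0.20598 ≈ 0.2726

PN ≈ 0.273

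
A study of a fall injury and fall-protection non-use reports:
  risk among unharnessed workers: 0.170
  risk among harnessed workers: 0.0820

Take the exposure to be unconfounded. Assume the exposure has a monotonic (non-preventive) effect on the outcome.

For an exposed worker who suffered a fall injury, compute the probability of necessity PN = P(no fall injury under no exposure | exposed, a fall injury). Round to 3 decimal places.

Let p₁ = 0.17, p₀ = 0.082.
Under exogeneity and monotonicity, PN = (p₁ − p₀) / p₁.
PN = (0.17 − 0.082) / 0.17 = 0.088 / 0.17 ≈ 0.5176

PN ≈ 0.518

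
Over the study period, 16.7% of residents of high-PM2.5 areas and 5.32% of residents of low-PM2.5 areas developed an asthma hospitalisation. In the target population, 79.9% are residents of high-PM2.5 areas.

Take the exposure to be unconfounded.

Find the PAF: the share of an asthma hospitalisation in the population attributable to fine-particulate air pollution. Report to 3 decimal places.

PAF ≈ 0.631

p₁ = 0.167, p₀ = 0.0532.
Overall risk P(Y=1) = π·p₁ + (1−π)·p₀ = 0.799×0.167 + 0.201×0.0532 = 0.14413.
Under exogeneity, PAF = [P(Y=1) − p₀] / P(Y=1).
PAF = (0.14413 − 0.0532) / 0.14413 ≈ 0.6309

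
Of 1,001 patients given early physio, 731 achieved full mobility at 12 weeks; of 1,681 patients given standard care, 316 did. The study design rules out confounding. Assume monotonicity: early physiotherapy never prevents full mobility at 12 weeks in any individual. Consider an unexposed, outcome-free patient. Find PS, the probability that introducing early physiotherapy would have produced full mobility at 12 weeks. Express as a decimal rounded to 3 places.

p₁ = P(outcome | exposed) = 731/1001 = 0.73027
p₀ = P(outcome | unexposed) = 316/1681 = 0.18798
Under exogeneity and monotonicity, PS = (p₁ − p₀) / (1 − p₀).
PS = (0.73027 − 0.18798) / (1 − 0.18798) = 0.54229 / 0.81202 ≈ 0.6678

PS ≈ 0.668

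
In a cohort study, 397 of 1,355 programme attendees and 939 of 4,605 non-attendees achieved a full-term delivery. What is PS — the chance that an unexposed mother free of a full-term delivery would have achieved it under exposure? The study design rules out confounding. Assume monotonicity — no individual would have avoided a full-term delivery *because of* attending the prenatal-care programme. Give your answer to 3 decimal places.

PS ≈ 0.112

p₁ = P(outcome | exposed) = 397/1355 = 0.29299
p₀ = P(outcome | unexposed) = 939/4605 = 0.20391
Under exogeneity and monotonicity, PS = (p₁ − p₀) / (1 − p₀).
PS = (0.29299 − 0.20391) / (1 − 0.20391) = 0.08908 / 0.79609 ≈ 0.1119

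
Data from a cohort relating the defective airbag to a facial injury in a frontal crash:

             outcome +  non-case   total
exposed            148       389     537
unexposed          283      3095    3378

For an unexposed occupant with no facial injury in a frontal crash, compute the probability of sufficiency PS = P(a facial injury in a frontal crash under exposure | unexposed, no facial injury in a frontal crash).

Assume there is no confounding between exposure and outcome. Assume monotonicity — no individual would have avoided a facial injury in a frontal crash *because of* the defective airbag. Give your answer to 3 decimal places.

p₁ = P(outcome | exposed) = 148/537 = 0.27561
p₀ = P(outcome | unexposed) = 283/3378 = 0.083777
Under exogeneity and monotonicity, PS = (p₁ − p₀) / (1 − p₀).
PS = (0.27561 − 0.083777) / (1 − 0.083777) = 0.19183 / 0.91622 ≈ 0.2094

PS ≈ 0.209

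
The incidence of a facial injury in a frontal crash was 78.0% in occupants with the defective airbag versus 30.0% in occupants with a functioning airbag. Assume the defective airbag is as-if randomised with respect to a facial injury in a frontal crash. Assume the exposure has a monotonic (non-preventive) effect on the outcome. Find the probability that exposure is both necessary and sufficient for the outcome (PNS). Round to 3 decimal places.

PNS ≈ 0.480

p₁ = 0.78, p₀ = 0.3.
Under exogeneity and monotonicity, PNS = p₁ − p₀.
PNS = 0.78 − 0.3 = 0.48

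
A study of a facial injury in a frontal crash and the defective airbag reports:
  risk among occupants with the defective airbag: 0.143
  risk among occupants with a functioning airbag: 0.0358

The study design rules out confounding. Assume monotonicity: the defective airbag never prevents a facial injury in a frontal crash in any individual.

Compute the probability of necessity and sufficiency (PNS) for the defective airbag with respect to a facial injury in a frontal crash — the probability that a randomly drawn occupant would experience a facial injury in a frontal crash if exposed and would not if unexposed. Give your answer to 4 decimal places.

PNS ≈ 0.1072

Let p₁ = 0.143, p₀ = 0.0358.
Under exogeneity and monotonicity, PNS = p₁ − p₀.
PNS = 0.143 − 0.0358 = 0.1072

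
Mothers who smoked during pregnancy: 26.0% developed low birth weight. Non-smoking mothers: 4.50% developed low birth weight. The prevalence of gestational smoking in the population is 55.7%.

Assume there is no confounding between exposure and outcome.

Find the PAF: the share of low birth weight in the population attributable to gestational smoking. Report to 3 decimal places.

p₁ = 0.26, p₀ = 0.045.
Overall risk P(Y=1) = π·p₁ + (1−π)·p₀ = 0.557×0.26 + 0.443×0.045 = 0.16476.
Under exogeneity, PAF = [P(Y=1) − p₀] / P(Y=1).
PAF = (0.16476 − 0.045) / 0.16476 ≈ 0.7269

PAF ≈ 0.727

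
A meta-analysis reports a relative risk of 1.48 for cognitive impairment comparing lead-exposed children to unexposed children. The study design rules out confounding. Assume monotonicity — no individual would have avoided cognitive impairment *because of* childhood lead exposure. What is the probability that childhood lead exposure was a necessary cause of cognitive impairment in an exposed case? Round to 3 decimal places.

Under exogeneity and monotonicity, PN = (RR − 1) / RR = 1 − 1/RR.
PN = (1.48 − 1) / 1.48 = 0.48 / 1.48 ≈ 0.3243

PN ≈ 0.324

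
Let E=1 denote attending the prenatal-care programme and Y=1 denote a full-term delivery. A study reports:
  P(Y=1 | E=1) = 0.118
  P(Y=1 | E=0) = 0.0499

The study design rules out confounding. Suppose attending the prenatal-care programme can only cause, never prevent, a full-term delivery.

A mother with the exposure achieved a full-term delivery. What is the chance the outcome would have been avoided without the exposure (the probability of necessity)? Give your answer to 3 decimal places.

Let p₁ = 0.118, p₀ = 0.0499.
Under exogeneity and monotonicity, PN = (p₁ − p₀) / p₁.
PN = (0.118 − 0.0499) / 0.118 = 0.0681 / 0.118 ≈ 0.5771

PN ≈ 0.577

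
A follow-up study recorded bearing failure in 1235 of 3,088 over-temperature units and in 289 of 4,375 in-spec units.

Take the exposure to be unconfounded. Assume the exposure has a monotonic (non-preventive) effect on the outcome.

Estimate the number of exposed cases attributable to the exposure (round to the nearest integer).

p₁ = P(outcome | exposed) = 1235/3088 = 0.39994
p₀ = P(outcome | unexposed) = 289/4375 = 0.066057
PN = (p₁ − p₀)/p₁ = (0.39994 − 0.066057) / 0.39994 ≈ 0.83483.
Attributable cases ≈ PN × (exposed cases) = 0.83483 × 1235 ≈ 1031.02.

about 1031 cases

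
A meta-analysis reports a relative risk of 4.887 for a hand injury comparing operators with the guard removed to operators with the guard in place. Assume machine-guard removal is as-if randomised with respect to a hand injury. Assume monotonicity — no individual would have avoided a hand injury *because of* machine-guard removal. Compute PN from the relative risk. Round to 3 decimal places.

PN ≈ 0.795

Under exogeneity and monotonicity, PN = (RR − 1) / RR = 1 − 1/RR.
PN = (4.887 − 1) / 4.887 = 3.887 / 4.887 ≈ 0.7954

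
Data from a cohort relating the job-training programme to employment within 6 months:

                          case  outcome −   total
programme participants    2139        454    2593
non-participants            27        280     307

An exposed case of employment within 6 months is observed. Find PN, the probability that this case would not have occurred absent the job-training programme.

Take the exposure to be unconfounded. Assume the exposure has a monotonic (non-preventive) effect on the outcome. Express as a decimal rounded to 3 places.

PN ≈ 0.893

p₁ = P(outcome | exposed) = 2139/2593 = 0.82491
p₀ = P(outcome | unexposed) = 27/307 = 0.087948
Under exogeneity and monotonicity, PN = (p₁ − p₀) / p₁.
PN = (0.82491 − 0.087948) / 0.82491 = 0.73697 / 0.82491 ≈ 0.8934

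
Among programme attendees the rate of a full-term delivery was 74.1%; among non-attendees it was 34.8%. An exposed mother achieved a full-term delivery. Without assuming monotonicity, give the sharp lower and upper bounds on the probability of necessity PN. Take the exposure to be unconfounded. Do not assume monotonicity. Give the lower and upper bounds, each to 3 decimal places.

p₁ = 0.741, p₀ = 0.348.
Under exogeneity alone the bounds on PN are max{0,(p₁−p₀)/p₁} ≤ PN ≤ min{1,(1−p₀)/p₁}.
  lower = (p₁ − p₀)/p₁ = 0.393 / 0.741 ≈ 0.5304
  upper = min{1, (1 − p₀)/p₁} = 0.652 / 0.741 ≈ 0.8799

0.530 ≤ PN ≤ 0.880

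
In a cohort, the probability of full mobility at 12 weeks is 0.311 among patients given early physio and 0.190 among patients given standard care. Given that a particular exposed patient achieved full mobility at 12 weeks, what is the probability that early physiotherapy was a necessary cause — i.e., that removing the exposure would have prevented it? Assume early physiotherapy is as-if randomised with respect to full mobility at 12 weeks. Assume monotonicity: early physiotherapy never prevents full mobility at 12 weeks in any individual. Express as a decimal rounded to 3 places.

PN ≈ 0.389

Let p₁ = 0.311, p₀ = 0.19.
Under exogeneity and monotonicity, PN = (p₁ − p₀) / p₁.
PN = (0.311 − 0.19) / 0.311 = 0.121 / 0.311 ≈ 0.3891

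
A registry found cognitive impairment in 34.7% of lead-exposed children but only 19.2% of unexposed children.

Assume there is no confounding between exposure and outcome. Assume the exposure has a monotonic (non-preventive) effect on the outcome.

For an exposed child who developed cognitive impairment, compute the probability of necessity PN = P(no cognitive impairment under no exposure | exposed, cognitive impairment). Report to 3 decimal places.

p₁ = 0.347, p₀ = 0.192.
Under exogeneity and monotonicity, PN = (p₁ − p₀) / p₁.
PN = (0.347 − 0.192) / 0.347 = 0.155 / 0.347 ≈ 0.4467

PN ≈ 0.447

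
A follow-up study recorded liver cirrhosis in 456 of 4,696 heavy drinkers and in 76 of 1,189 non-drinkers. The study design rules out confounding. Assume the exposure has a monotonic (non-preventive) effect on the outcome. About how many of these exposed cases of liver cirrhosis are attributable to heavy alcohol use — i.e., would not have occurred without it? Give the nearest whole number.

about 156 cases

p₁ = P(outcome | exposed) = 456/4696 = 0.097104
p₀ = P(outcome | unexposed) = 76/1189 = 0.063919
PN = (p₁ − p₀)/p₁ = (0.097104 − 0.063919) / 0.097104 ≈ 0.34174.
Attributable cases ≈ PN × (exposed cases) = 0.34174 × 456 ≈ 155.84.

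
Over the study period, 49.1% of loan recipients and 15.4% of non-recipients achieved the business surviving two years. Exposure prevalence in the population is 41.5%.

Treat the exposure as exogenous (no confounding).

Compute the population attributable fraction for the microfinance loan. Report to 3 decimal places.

p₁ = 0.491, p₀ = 0.154.
Overall risk P(Y=1) = π·p₁ + (1−π)·p₀ = 0.415×0.491 + 0.585×0.154 = 0.29385.
Under exogeneity, PAF = [P(Y=1) − p₀] / P(Y=1).
PAF = (0.29385 − 0.154) / 0.29385 ≈ 0.4759

PAF ≈ 0.476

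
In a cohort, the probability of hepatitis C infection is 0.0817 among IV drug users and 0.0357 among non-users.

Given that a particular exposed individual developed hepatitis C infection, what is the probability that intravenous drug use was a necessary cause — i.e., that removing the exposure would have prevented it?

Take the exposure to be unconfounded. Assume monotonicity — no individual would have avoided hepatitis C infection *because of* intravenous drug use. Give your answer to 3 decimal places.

PN ≈ 0.563

Let p₁ = 0.0817, p₀ = 0.0357.
Under exogeneity and monotonicity, PN = (p₁ − p₀) / p₁.
PN = (0.0817 − 0.0357) / 0.0817 = 0.046 / 0.0817 ≈ 0.5630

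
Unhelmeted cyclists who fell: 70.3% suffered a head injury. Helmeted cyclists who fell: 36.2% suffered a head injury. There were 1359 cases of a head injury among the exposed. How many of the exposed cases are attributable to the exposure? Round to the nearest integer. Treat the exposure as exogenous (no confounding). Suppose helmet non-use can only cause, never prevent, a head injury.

about 659 cases

p₁ = 0.703, p₀ = 0.362.
PN = (p₁ − p₀)/p₁ = (0.703 − 0.362) / 0.703 ≈ 0.48506.
Attributable cases ≈ PN × (exposed cases) = 0.48506 × 1359 ≈ 659.20.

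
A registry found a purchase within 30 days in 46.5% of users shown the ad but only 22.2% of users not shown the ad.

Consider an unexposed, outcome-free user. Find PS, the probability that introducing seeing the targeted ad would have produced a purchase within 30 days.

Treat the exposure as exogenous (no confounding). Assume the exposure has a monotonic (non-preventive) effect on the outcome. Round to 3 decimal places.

PS ≈ 0.312

p₁ = 0.465, p₀ = 0.222.
Under exogeneity and monotonicity, PS = (p₁ − p₀) / (1 − p₀).
PS = (0.465 − 0.222) / (1 − 0.222) = 0.243 / 0.778 ≈ 0.3123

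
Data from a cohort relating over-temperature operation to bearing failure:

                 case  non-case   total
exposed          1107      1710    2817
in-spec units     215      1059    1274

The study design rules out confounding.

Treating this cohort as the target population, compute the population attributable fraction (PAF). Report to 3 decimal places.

PAF ≈ 0.478

p₁ = P(outcome | exposed) = 1107/2817 = 0.39297
p₀ = P(outcome | unexposed) = 215/1274 = 0.16876
Exposure prevalence π = 2817/4091 = 0.68858; overall risk P(Y=1) = 0.32315.
Under exogeneity, PAF = [P(Y=1) − p₀]/P(Y=1).
PAF = (0.32315 − 0.16876) / 0.32315 ≈ 0.4778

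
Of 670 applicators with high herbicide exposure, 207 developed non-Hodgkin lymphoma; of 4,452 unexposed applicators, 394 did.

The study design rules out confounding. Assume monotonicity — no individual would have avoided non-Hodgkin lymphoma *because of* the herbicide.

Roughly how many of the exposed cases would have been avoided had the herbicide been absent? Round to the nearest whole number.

p₁ = P(outcome | exposed) = 207/670 = 0.30896
p₀ = P(outcome | unexposed) = 394/4452 = 0.0885
PN = (p₁ − p₀)/p₁ = (0.30896 − 0.0885) / 0.30896 ≈ 0.71355.
Attributable cases ≈ PN × (exposed cases) = 0.71355 × 207 ≈ 147.71.

about 148 cases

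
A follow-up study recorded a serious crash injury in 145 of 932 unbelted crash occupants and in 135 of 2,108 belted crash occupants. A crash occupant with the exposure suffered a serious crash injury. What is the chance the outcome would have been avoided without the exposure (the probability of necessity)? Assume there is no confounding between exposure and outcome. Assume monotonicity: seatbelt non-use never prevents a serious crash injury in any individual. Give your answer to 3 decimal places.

PN ≈ 0.588

p₁ = P(outcome | exposed) = 145/932 = 0.15558
p₀ = P(outcome | unexposed) = 135/2108 = 0.064042
Under exogeneity and monotonicity, PN = (p₁ − p₀) / p₁.
PN = (0.15558 − 0.064042) / 0.15558 = 0.091538 / 0.15558 ≈ 0.5884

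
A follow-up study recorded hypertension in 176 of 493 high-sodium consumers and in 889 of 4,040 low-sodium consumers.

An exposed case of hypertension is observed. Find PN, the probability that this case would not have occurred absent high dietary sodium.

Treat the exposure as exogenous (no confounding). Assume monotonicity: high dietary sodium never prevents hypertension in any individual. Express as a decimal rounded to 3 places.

PN ≈ 0.384

p₁ = P(outcome | exposed) = 176/493 = 0.357
p₀ = P(outcome | unexposed) = 889/4040 = 0.22005
Under exogeneity and monotonicity, PN = (p₁ − p₀) / p₁.
PN = (0.357 − 0.22005) / 0.357 = 0.13695 / 0.357 ≈ 0.3836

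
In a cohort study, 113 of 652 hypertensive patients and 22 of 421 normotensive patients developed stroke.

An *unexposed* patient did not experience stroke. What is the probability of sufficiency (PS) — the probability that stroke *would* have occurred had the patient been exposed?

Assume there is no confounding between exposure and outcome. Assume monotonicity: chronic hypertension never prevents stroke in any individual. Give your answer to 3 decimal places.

PS ≈ 0.128

p₁ = P(outcome | exposed) = 113/652 = 0.17331
p₀ = P(outcome | unexposed) = 22/421 = 0.052257
Under exogeneity and monotonicity, PS = (p₁ − p₀) / (1 − p₀).
PS = (0.17331 − 0.052257) / (1 − 0.052257) = 0.12106 / 0.94774 ≈ 0.1277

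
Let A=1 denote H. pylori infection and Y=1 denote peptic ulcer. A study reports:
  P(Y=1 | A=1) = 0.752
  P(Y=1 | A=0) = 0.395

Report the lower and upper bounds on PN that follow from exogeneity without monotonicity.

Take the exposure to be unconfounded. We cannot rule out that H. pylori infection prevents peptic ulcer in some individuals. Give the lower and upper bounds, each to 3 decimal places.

0.475 ≤ PN ≤ 0.805

Let p₁ = 0.752, p₀ = 0.395.
Under exogeneity alone the bounds on PN are max{0,(p₁−p₀)/p₁} ≤ PN ≤ min{1,(1−p₀)/p₁}.
  lower = (p₁ − p₀)/p₁ = 0.357 / 0.752 ≈ 0.4747
  upper = min{1, (1 − p₀)/p₁} = 0.605 / 0.752 ≈ 0.8045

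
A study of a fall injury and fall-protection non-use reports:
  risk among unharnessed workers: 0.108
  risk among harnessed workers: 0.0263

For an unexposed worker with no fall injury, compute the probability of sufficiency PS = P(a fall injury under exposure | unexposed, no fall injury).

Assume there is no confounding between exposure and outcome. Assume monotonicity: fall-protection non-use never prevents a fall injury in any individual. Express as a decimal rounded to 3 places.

Let p₁ = 0.108, p₀ = 0.0263.
Under exogeneity and monotonicity, PS = (p₁ − p₀) / (1 − p₀).
PS = (0.108 − 0.0263) / (1 − 0.0263) = 0.0817 / 0.9737 ≈ 0.0839

PS ≈ 0.084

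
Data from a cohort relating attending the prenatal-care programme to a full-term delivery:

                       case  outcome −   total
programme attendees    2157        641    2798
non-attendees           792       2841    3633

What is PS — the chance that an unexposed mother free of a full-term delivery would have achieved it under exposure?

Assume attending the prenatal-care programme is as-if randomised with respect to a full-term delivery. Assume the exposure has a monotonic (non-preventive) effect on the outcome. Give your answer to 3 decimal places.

p₁ = P(outcome | exposed) = 2157/2798 = 0.77091
p₀ = P(outcome | unexposed) = 792/3633 = 0.218
Under exogeneity and monotonicity, PS = (p₁ − p₀)/(1 − p₀).
PS = (0.77091 − 0.218) / 0.782 ≈ 0.7070

PS ≈ 0.707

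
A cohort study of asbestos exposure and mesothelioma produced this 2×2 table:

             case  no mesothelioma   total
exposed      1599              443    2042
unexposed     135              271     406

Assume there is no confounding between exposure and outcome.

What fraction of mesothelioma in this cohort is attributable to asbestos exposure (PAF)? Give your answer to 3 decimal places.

PAF ≈ 0.531

p₁ = P(outcome | exposed) = 1599/2042 = 0.78306
p₀ = P(outcome | unexposed) = 135/406 = 0.33251
Exposure prevalence π = 2042/2448 = 0.83415; overall risk P(Y=1) = 0.70833.
Under exogeneity, PAF = [P(Y=1) − p₀]/P(Y=1).
PAF = (0.70833 − 0.33251) / 0.70833 ≈ 0.5306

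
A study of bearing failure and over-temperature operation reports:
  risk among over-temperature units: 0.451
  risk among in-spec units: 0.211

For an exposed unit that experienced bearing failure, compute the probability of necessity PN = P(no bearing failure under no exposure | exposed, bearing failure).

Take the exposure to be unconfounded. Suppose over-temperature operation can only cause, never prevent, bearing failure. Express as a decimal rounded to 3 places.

Let p₁ = 0.451, p₀ = 0.211.
Under exogeneity and monotonicity, PN = (p₁ − p₀) / p₁.
PN = (0.451 − 0.211) / 0.451 = 0.24 / 0.451 ≈ 0.5322

PN ≈ 0.532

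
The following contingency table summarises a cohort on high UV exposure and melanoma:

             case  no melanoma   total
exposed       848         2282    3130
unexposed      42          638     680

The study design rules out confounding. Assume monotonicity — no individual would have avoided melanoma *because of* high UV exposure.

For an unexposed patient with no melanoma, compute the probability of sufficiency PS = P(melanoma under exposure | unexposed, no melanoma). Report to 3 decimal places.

p₁ = P(outcome | exposed) = 848/3130 = 0.27093
p₀ = P(outcome | unexposed) = 42/680 = 0.061765
Under exogeneity and monotonicity, PS = (p₁ − p₀) / (1 − p₀).
PS = (0.27093 − 0.061765) / (1 − 0.061765) = 0.20916 / 0.93824 ≈ 0.2229

PS ≈ 0.223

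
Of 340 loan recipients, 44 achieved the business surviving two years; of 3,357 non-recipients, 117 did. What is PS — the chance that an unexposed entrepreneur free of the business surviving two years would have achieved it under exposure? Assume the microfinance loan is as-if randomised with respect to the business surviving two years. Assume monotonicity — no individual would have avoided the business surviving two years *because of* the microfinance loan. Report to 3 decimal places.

PS ≈ 0.098

p₁ = P(outcome | exposed) = 44/340 = 0.12941
p₀ = P(outcome | unexposed) = 117/3357 = 0.034853
Under exogeneity and monotonicity, PS = (p₁ − p₀) / (1 − p₀).
PS = (0.12941 − 0.034853) / (1 − 0.034853) = 0.094559 / 0.96515 ≈ 0.0980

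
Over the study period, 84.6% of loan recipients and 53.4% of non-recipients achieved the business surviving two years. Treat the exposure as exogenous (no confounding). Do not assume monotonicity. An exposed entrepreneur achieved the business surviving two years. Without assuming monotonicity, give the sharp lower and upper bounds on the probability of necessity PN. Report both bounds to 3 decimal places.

p₁ = 0.846, p₀ = 0.534.
Under exogeneity alone the bounds on PN are max{0,(p₁−p₀)/p₁} ≤ PN ≤ min{1,(1−p₀)/p₁}.
  lower = (p₁ − p₀)/p₁ = 0.312 / 0.846 ≈ 0.3688
  upper = min{1, (1 − p₀)/p₁} = 0.466 / 0.846 ≈ 0.5508

0.369 ≤ PN ≤ 0.551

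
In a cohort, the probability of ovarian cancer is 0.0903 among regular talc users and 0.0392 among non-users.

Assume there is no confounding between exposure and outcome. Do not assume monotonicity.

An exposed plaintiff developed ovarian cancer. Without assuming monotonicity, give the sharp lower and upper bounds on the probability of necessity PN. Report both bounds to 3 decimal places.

0.566 ≤ PN ≤ 1.000

Let p₁ = 0.0903, p₀ = 0.0392.
Under exogeneity alone the bounds on PN are max{0,(p₁−p₀)/p₁} ≤ PN ≤ min{1,(1−p₀)/p₁}.
  lower = (p₁ − p₀)/p₁ = 0.0511 / 0.0903 ≈ 0.5659
  upper = min{1, (1 − p₀)/p₁} = 0.9608 / 0.0903 ≈ 10.6401 → capped at 1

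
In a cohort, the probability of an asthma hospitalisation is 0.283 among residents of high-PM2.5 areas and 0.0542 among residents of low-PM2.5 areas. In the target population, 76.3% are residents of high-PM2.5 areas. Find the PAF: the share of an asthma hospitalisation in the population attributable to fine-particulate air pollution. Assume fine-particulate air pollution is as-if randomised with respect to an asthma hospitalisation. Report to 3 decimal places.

PAF ≈ 0.763

Let p₁ = 0.283, p₀ = 0.0542.
Overall risk P(Y=1) = π·p₁ + (1−π)·p₀ = 0.763×0.283 + 0.237×0.0542 = 0.22877.
Under exogeneity, PAF = [P(Y=1) − p₀] / P(Y=1).
PAF = (0.22877 − 0.0542) / 0.22877 ≈ 0.7631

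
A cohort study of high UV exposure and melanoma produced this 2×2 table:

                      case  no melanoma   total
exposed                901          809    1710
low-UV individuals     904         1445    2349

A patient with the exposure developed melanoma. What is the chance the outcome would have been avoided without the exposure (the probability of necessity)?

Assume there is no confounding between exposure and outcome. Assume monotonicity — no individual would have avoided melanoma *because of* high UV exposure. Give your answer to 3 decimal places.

p₁ = P(outcome | exposed) = 901/1710 = 0.5269
p₀ = P(outcome | unexposed) = 904/2349 = 0.38484
Under exogeneity and monotonicity, PN = (p₁ − p₀) / p₁.
PN = (0.5269 − 0.38484) / 0.5269 = 0.14206 / 0.5269 ≈ 0.2696

PN ≈ 0.270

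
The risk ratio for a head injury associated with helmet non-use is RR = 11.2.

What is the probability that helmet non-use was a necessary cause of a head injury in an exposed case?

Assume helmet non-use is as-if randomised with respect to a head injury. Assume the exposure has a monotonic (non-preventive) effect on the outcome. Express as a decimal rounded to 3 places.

Under exogeneity and monotonicity, PN = (RR − 1) / RR = 1 − 1/RR.
PN = (11.2 − 1) / 11.2 = 10.2 / 11.2 ≈ 0.9107

PN ≈ 0.911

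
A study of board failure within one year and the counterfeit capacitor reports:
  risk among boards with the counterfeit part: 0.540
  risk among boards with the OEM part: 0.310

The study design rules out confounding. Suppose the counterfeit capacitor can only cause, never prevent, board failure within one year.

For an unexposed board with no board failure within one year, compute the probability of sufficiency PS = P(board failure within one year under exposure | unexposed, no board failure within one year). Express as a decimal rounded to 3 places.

Let p₁ = 0.54, p₀ = 0.31.
Under exogeneity and monotonicity, PS = (p₁ − p₀) / (1 − p₀).
PS = (0.54 − 0.31) / (1 − 0.31) = 0.23 / 0.69 ≈ 0.3333

PS ≈ 0.333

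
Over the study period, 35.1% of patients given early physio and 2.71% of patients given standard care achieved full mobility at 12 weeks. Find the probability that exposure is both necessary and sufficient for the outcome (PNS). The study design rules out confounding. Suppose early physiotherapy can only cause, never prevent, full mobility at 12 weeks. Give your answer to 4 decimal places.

p₁ = 0.351, p₀ = 0.0271.
Under exogeneity and monotonicity, PNS = p₁ − p₀.
PNS = 0.351 − 0.0271 = 0.3239

PNS ≈ 0.3239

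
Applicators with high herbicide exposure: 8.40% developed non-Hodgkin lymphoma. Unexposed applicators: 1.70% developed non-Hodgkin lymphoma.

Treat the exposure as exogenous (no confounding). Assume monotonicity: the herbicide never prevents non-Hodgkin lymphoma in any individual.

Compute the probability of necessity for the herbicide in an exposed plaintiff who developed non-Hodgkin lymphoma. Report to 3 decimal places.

PN ≈ 0.798

p₁ = 0.084, p₀ = 0.017.
Under exogeneity and monotonicity, PN = (p₁ − p₀) / p₁.
PN = (0.084 − 0.017) / 0.084 = 0.067 / 0.084 ≈ 0.7976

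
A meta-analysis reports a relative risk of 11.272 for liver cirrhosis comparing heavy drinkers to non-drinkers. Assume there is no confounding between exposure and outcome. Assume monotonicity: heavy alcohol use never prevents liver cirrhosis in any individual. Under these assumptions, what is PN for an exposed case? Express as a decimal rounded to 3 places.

Under exogeneity and monotonicity, PN = (RR − 1) / RR = 1 − 1/RR.
PN = (11.272 − 1) / 11.272 = 10.27 / 11.272 ≈ 0.9113

PN ≈ 0.911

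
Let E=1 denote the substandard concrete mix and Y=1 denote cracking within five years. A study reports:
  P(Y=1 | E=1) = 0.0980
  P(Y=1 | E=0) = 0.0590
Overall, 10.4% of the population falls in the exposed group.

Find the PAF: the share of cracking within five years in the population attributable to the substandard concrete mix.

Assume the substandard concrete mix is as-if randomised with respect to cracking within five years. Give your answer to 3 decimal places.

PAF ≈ 0.064

Let p₁ = 0.098, p₀ = 0.059.
Overall risk P(Y=1) = π·p₁ + (1−π)·p₀ = 0.104×0.098 + 0.896×0.059 = 0.063056.
Under exogeneity, PAF = [P(Y=1) − p₀] / P(Y=1).
PAF = (0.063056 − 0.059) / 0.063056 ≈ 0.0643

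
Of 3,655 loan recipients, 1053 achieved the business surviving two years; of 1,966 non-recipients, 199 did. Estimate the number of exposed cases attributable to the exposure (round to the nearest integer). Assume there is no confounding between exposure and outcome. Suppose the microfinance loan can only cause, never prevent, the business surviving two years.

p₁ = P(outcome | exposed) = 1053/3655 = 0.2881
p₀ = P(outcome | unexposed) = 199/1966 = 0.10122
PN = (p₁ − p₀)/p₁ = (0.2881 − 0.10122) / 0.2881 ≈ 0.64866.
Attributable cases ≈ PN × (exposed cases) = 0.64866 × 1053 ≈ 683.04.

about 683 cases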